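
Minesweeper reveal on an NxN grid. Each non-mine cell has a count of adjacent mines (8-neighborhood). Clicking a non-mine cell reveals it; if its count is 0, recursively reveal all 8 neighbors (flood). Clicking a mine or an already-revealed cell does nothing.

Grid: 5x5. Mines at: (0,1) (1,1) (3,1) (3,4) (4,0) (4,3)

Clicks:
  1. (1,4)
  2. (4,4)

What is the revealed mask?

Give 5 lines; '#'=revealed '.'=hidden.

Answer: ..###
..###
..###
.....
....#

Derivation:
Click 1 (1,4) count=0: revealed 9 new [(0,2) (0,3) (0,4) (1,2) (1,3) (1,4) (2,2) (2,3) (2,4)] -> total=9
Click 2 (4,4) count=2: revealed 1 new [(4,4)] -> total=10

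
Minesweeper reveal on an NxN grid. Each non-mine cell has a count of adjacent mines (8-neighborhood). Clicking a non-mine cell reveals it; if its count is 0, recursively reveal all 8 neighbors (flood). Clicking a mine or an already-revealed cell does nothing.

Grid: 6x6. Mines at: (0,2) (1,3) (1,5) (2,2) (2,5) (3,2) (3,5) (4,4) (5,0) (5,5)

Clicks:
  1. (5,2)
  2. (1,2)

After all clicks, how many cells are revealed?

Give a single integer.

Click 1 (5,2) count=0: revealed 6 new [(4,1) (4,2) (4,3) (5,1) (5,2) (5,3)] -> total=6
Click 2 (1,2) count=3: revealed 1 new [(1,2)] -> total=7

Answer: 7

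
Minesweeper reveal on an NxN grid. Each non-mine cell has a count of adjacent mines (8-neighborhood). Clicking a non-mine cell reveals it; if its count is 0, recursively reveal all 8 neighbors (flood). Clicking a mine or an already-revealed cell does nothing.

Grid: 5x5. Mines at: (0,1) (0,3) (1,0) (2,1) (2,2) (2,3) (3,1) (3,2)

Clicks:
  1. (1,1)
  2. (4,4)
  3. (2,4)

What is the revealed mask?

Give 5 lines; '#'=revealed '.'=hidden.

Click 1 (1,1) count=4: revealed 1 new [(1,1)] -> total=1
Click 2 (4,4) count=0: revealed 4 new [(3,3) (3,4) (4,3) (4,4)] -> total=5
Click 3 (2,4) count=1: revealed 1 new [(2,4)] -> total=6

Answer: .....
.#...
....#
...##
...##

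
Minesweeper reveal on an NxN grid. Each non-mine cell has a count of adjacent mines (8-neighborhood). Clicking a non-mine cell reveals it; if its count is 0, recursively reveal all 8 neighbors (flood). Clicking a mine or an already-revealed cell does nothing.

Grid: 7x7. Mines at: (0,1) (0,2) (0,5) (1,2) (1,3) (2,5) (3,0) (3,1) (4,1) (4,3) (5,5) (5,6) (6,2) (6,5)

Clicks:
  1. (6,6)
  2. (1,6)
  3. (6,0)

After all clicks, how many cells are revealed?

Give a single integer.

Click 1 (6,6) count=3: revealed 1 new [(6,6)] -> total=1
Click 2 (1,6) count=2: revealed 1 new [(1,6)] -> total=2
Click 3 (6,0) count=0: revealed 4 new [(5,0) (5,1) (6,0) (6,1)] -> total=6

Answer: 6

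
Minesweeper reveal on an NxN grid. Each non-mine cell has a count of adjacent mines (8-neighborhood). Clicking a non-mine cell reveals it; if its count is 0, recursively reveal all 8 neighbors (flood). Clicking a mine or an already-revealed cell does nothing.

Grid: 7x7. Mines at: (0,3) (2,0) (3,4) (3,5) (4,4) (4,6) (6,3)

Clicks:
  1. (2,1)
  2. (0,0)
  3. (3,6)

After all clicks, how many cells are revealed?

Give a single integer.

Answer: 8

Derivation:
Click 1 (2,1) count=1: revealed 1 new [(2,1)] -> total=1
Click 2 (0,0) count=0: revealed 6 new [(0,0) (0,1) (0,2) (1,0) (1,1) (1,2)] -> total=7
Click 3 (3,6) count=2: revealed 1 new [(3,6)] -> total=8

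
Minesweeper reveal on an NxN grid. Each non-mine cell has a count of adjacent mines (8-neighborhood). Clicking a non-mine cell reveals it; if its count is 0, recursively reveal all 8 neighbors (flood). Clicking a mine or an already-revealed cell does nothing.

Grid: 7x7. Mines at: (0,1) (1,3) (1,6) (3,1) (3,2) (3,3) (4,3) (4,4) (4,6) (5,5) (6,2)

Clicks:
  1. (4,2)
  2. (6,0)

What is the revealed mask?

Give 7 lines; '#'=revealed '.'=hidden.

Click 1 (4,2) count=4: revealed 1 new [(4,2)] -> total=1
Click 2 (6,0) count=0: revealed 6 new [(4,0) (4,1) (5,0) (5,1) (6,0) (6,1)] -> total=7

Answer: .......
.......
.......
.......
###....
##.....
##.....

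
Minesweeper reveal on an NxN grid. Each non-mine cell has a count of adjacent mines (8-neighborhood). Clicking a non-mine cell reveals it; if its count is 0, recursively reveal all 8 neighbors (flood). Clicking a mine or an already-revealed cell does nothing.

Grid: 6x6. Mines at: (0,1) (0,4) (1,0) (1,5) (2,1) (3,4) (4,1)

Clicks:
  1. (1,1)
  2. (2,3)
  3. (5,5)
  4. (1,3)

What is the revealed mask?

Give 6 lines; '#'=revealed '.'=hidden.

Answer: ......
.#.#..
...#..
......
..####
..####

Derivation:
Click 1 (1,1) count=3: revealed 1 new [(1,1)] -> total=1
Click 2 (2,3) count=1: revealed 1 new [(2,3)] -> total=2
Click 3 (5,5) count=0: revealed 8 new [(4,2) (4,3) (4,4) (4,5) (5,2) (5,3) (5,4) (5,5)] -> total=10
Click 4 (1,3) count=1: revealed 1 new [(1,3)] -> total=11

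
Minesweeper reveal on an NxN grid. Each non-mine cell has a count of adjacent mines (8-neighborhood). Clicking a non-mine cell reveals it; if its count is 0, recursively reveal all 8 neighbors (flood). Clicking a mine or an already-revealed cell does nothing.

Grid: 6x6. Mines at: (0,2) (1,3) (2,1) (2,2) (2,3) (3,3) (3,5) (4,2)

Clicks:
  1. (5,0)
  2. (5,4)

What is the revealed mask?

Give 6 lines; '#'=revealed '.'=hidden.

Answer: ......
......
......
##....
##.###
##.###

Derivation:
Click 1 (5,0) count=0: revealed 6 new [(3,0) (3,1) (4,0) (4,1) (5,0) (5,1)] -> total=6
Click 2 (5,4) count=0: revealed 6 new [(4,3) (4,4) (4,5) (5,3) (5,4) (5,5)] -> total=12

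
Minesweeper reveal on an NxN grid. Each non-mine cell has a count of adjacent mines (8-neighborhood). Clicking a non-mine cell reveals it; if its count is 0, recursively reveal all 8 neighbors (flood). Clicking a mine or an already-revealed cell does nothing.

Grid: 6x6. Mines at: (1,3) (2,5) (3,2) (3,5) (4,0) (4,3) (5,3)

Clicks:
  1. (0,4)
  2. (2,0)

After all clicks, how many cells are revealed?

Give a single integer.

Answer: 12

Derivation:
Click 1 (0,4) count=1: revealed 1 new [(0,4)] -> total=1
Click 2 (2,0) count=0: revealed 11 new [(0,0) (0,1) (0,2) (1,0) (1,1) (1,2) (2,0) (2,1) (2,2) (3,0) (3,1)] -> total=12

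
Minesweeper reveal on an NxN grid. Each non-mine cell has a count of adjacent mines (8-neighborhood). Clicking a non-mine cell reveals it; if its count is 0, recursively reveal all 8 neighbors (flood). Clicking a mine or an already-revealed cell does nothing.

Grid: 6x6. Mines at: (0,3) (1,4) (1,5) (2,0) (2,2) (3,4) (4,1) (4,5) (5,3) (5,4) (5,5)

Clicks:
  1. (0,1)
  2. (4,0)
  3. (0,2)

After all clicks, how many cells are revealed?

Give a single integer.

Answer: 7

Derivation:
Click 1 (0,1) count=0: revealed 6 new [(0,0) (0,1) (0,2) (1,0) (1,1) (1,2)] -> total=6
Click 2 (4,0) count=1: revealed 1 new [(4,0)] -> total=7
Click 3 (0,2) count=1: revealed 0 new [(none)] -> total=7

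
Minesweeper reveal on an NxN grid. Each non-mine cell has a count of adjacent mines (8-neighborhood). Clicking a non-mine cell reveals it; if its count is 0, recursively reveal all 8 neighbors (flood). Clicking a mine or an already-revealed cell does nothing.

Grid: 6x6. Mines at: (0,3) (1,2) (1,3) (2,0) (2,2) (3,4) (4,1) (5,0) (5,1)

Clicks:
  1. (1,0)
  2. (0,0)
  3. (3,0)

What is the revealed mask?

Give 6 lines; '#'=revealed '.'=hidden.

Click 1 (1,0) count=1: revealed 1 new [(1,0)] -> total=1
Click 2 (0,0) count=0: revealed 3 new [(0,0) (0,1) (1,1)] -> total=4
Click 3 (3,0) count=2: revealed 1 new [(3,0)] -> total=5

Answer: ##....
##....
......
#.....
......
......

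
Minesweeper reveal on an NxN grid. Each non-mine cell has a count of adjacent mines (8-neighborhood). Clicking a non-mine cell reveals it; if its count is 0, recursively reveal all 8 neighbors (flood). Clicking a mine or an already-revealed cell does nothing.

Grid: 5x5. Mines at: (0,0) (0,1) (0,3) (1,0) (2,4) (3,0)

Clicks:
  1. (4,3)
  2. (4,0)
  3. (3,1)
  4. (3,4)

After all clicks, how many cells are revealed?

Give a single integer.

Answer: 15

Derivation:
Click 1 (4,3) count=0: revealed 14 new [(1,1) (1,2) (1,3) (2,1) (2,2) (2,3) (3,1) (3,2) (3,3) (3,4) (4,1) (4,2) (4,3) (4,4)] -> total=14
Click 2 (4,0) count=1: revealed 1 new [(4,0)] -> total=15
Click 3 (3,1) count=1: revealed 0 new [(none)] -> total=15
Click 4 (3,4) count=1: revealed 0 new [(none)] -> total=15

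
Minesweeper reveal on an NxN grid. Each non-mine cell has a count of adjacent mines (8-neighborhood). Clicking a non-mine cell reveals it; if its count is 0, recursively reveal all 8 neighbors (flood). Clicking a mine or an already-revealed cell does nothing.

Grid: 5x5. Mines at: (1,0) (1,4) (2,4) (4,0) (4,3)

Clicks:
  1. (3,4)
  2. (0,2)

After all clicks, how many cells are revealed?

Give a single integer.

Answer: 13

Derivation:
Click 1 (3,4) count=2: revealed 1 new [(3,4)] -> total=1
Click 2 (0,2) count=0: revealed 12 new [(0,1) (0,2) (0,3) (1,1) (1,2) (1,3) (2,1) (2,2) (2,3) (3,1) (3,2) (3,3)] -> total=13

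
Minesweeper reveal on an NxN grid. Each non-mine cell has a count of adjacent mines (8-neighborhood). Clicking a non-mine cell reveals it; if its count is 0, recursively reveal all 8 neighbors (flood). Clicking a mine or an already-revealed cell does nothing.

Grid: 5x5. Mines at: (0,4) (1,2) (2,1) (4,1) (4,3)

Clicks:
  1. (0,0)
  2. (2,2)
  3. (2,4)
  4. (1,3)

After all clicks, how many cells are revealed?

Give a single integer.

Click 1 (0,0) count=0: revealed 4 new [(0,0) (0,1) (1,0) (1,1)] -> total=4
Click 2 (2,2) count=2: revealed 1 new [(2,2)] -> total=5
Click 3 (2,4) count=0: revealed 6 new [(1,3) (1,4) (2,3) (2,4) (3,3) (3,4)] -> total=11
Click 4 (1,3) count=2: revealed 0 new [(none)] -> total=11

Answer: 11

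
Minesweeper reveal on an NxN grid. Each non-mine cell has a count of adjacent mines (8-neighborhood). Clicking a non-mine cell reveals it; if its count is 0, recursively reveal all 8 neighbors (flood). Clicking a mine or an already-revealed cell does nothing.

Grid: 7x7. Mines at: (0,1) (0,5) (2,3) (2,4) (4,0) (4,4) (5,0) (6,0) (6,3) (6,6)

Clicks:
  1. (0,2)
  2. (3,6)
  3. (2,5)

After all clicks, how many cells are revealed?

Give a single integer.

Answer: 11

Derivation:
Click 1 (0,2) count=1: revealed 1 new [(0,2)] -> total=1
Click 2 (3,6) count=0: revealed 10 new [(1,5) (1,6) (2,5) (2,6) (3,5) (3,6) (4,5) (4,6) (5,5) (5,6)] -> total=11
Click 3 (2,5) count=1: revealed 0 new [(none)] -> total=11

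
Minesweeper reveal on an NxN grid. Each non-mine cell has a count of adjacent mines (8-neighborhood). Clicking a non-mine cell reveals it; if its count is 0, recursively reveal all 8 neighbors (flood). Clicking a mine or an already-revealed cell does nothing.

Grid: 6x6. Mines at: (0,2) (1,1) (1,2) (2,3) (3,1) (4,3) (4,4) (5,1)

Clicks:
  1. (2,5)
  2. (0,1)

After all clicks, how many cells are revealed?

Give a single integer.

Click 1 (2,5) count=0: revealed 10 new [(0,3) (0,4) (0,5) (1,3) (1,4) (1,5) (2,4) (2,5) (3,4) (3,5)] -> total=10
Click 2 (0,1) count=3: revealed 1 new [(0,1)] -> total=11

Answer: 11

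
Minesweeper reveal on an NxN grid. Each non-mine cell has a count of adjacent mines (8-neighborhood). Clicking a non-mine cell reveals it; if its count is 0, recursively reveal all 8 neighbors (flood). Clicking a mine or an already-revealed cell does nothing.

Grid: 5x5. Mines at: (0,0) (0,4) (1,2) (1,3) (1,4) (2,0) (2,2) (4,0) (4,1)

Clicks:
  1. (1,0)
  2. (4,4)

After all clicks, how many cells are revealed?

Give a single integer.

Click 1 (1,0) count=2: revealed 1 new [(1,0)] -> total=1
Click 2 (4,4) count=0: revealed 8 new [(2,3) (2,4) (3,2) (3,3) (3,4) (4,2) (4,3) (4,4)] -> total=9

Answer: 9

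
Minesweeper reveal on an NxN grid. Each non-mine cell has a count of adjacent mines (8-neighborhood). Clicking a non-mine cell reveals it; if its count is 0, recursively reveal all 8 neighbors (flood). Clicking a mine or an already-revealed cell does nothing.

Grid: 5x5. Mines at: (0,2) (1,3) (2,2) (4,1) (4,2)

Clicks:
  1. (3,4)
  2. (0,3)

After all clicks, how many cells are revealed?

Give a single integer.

Click 1 (3,4) count=0: revealed 6 new [(2,3) (2,4) (3,3) (3,4) (4,3) (4,4)] -> total=6
Click 2 (0,3) count=2: revealed 1 new [(0,3)] -> total=7

Answer: 7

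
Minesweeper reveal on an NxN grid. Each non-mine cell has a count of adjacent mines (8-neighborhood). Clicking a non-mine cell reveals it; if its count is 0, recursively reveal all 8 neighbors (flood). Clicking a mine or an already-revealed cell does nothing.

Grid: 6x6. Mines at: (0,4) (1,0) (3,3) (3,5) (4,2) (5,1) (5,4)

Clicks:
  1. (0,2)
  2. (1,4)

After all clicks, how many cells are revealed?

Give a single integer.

Answer: 10

Derivation:
Click 1 (0,2) count=0: revealed 9 new [(0,1) (0,2) (0,3) (1,1) (1,2) (1,3) (2,1) (2,2) (2,3)] -> total=9
Click 2 (1,4) count=1: revealed 1 new [(1,4)] -> total=10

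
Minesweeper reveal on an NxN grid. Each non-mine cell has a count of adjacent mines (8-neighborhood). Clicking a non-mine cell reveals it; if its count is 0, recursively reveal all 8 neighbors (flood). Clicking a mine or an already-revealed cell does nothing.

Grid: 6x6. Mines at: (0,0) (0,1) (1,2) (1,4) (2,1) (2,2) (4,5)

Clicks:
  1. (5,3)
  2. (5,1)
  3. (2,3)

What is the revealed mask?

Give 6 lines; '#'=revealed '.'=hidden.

Click 1 (5,3) count=0: revealed 15 new [(3,0) (3,1) (3,2) (3,3) (3,4) (4,0) (4,1) (4,2) (4,3) (4,4) (5,0) (5,1) (5,2) (5,3) (5,4)] -> total=15
Click 2 (5,1) count=0: revealed 0 new [(none)] -> total=15
Click 3 (2,3) count=3: revealed 1 new [(2,3)] -> total=16

Answer: ......
......
...#..
#####.
#####.
#####.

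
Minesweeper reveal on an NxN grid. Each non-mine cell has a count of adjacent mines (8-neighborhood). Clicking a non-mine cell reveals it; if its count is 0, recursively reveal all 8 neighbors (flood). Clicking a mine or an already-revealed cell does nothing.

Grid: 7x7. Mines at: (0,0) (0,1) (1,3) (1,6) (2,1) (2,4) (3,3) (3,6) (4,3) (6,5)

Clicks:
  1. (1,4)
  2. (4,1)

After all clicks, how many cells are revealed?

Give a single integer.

Click 1 (1,4) count=2: revealed 1 new [(1,4)] -> total=1
Click 2 (4,1) count=0: revealed 16 new [(3,0) (3,1) (3,2) (4,0) (4,1) (4,2) (5,0) (5,1) (5,2) (5,3) (5,4) (6,0) (6,1) (6,2) (6,3) (6,4)] -> total=17

Answer: 17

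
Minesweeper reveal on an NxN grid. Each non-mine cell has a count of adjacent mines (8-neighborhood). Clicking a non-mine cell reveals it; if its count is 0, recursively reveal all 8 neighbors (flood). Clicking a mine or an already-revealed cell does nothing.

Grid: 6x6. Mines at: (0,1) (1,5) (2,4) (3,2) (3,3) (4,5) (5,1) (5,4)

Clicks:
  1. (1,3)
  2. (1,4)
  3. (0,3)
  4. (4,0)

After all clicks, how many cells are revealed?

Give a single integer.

Answer: 7

Derivation:
Click 1 (1,3) count=1: revealed 1 new [(1,3)] -> total=1
Click 2 (1,4) count=2: revealed 1 new [(1,4)] -> total=2
Click 3 (0,3) count=0: revealed 4 new [(0,2) (0,3) (0,4) (1,2)] -> total=6
Click 4 (4,0) count=1: revealed 1 new [(4,0)] -> total=7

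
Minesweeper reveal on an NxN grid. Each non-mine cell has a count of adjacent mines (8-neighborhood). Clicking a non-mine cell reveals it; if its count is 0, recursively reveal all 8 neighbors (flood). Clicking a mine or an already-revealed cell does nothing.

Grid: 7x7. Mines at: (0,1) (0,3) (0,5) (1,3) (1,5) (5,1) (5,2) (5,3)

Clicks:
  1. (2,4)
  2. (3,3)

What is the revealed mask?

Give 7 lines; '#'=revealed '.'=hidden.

Answer: .......
###....
#######
#######
#######
....###
....###

Derivation:
Click 1 (2,4) count=2: revealed 1 new [(2,4)] -> total=1
Click 2 (3,3) count=0: revealed 29 new [(1,0) (1,1) (1,2) (2,0) (2,1) (2,2) (2,3) (2,5) (2,6) (3,0) (3,1) (3,2) (3,3) (3,4) (3,5) (3,6) (4,0) (4,1) (4,2) (4,3) (4,4) (4,5) (4,6) (5,4) (5,5) (5,6) (6,4) (6,5) (6,6)] -> total=30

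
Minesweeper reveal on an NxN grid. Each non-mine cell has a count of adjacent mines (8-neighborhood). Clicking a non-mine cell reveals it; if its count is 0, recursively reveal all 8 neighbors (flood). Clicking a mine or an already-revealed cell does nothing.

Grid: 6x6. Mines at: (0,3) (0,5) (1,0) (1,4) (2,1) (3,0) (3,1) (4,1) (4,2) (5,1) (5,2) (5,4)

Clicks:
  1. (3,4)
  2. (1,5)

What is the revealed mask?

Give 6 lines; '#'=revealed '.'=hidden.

Click 1 (3,4) count=0: revealed 9 new [(2,3) (2,4) (2,5) (3,3) (3,4) (3,5) (4,3) (4,4) (4,5)] -> total=9
Click 2 (1,5) count=2: revealed 1 new [(1,5)] -> total=10

Answer: ......
.....#
...###
...###
...###
......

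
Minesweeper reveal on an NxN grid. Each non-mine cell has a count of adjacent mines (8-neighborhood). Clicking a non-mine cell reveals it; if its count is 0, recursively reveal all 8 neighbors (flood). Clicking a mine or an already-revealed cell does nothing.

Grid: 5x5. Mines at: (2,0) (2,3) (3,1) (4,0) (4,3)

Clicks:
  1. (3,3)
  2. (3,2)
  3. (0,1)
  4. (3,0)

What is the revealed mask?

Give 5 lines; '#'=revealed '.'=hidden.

Click 1 (3,3) count=2: revealed 1 new [(3,3)] -> total=1
Click 2 (3,2) count=3: revealed 1 new [(3,2)] -> total=2
Click 3 (0,1) count=0: revealed 10 new [(0,0) (0,1) (0,2) (0,3) (0,4) (1,0) (1,1) (1,2) (1,3) (1,4)] -> total=12
Click 4 (3,0) count=3: revealed 1 new [(3,0)] -> total=13

Answer: #####
#####
.....
#.##.
.....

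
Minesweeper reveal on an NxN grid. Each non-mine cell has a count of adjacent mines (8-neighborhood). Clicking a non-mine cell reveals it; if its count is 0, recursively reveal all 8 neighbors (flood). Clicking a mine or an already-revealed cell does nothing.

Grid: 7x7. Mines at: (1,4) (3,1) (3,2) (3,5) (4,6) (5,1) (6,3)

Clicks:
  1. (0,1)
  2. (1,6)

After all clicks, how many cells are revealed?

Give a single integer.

Answer: 18

Derivation:
Click 1 (0,1) count=0: revealed 12 new [(0,0) (0,1) (0,2) (0,3) (1,0) (1,1) (1,2) (1,3) (2,0) (2,1) (2,2) (2,3)] -> total=12
Click 2 (1,6) count=0: revealed 6 new [(0,5) (0,6) (1,5) (1,6) (2,5) (2,6)] -> total=18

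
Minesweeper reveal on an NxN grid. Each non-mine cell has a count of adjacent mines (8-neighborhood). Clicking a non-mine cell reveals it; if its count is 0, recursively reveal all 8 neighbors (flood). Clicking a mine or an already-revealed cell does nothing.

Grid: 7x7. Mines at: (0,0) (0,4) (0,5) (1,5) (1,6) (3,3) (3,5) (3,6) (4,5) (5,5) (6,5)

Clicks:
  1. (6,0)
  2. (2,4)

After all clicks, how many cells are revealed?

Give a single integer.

Answer: 30

Derivation:
Click 1 (6,0) count=0: revealed 29 new [(0,1) (0,2) (0,3) (1,0) (1,1) (1,2) (1,3) (2,0) (2,1) (2,2) (2,3) (3,0) (3,1) (3,2) (4,0) (4,1) (4,2) (4,3) (4,4) (5,0) (5,1) (5,2) (5,3) (5,4) (6,0) (6,1) (6,2) (6,3) (6,4)] -> total=29
Click 2 (2,4) count=3: revealed 1 new [(2,4)] -> total=30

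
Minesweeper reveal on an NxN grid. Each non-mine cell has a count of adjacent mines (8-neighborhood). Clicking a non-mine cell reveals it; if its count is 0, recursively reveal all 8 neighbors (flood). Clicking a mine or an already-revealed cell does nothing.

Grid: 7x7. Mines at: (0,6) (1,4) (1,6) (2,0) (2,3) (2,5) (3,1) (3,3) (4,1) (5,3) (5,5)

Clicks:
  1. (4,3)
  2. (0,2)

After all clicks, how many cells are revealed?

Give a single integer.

Answer: 9

Derivation:
Click 1 (4,3) count=2: revealed 1 new [(4,3)] -> total=1
Click 2 (0,2) count=0: revealed 8 new [(0,0) (0,1) (0,2) (0,3) (1,0) (1,1) (1,2) (1,3)] -> total=9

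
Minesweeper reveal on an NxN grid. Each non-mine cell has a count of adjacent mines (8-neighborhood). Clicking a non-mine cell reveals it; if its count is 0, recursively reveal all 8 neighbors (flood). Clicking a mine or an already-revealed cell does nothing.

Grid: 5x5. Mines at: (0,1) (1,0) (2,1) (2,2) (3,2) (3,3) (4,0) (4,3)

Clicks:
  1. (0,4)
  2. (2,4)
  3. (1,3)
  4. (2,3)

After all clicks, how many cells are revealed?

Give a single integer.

Click 1 (0,4) count=0: revealed 8 new [(0,2) (0,3) (0,4) (1,2) (1,3) (1,4) (2,3) (2,4)] -> total=8
Click 2 (2,4) count=1: revealed 0 new [(none)] -> total=8
Click 3 (1,3) count=1: revealed 0 new [(none)] -> total=8
Click 4 (2,3) count=3: revealed 0 new [(none)] -> total=8

Answer: 8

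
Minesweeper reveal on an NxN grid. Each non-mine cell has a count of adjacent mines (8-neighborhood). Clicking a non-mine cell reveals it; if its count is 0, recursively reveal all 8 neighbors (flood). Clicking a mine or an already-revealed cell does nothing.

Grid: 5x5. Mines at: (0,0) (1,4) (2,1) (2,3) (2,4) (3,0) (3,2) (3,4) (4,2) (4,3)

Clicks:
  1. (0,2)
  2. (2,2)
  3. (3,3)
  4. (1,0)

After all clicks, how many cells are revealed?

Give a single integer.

Click 1 (0,2) count=0: revealed 6 new [(0,1) (0,2) (0,3) (1,1) (1,2) (1,3)] -> total=6
Click 2 (2,2) count=3: revealed 1 new [(2,2)] -> total=7
Click 3 (3,3) count=6: revealed 1 new [(3,3)] -> total=8
Click 4 (1,0) count=2: revealed 1 new [(1,0)] -> total=9

Answer: 9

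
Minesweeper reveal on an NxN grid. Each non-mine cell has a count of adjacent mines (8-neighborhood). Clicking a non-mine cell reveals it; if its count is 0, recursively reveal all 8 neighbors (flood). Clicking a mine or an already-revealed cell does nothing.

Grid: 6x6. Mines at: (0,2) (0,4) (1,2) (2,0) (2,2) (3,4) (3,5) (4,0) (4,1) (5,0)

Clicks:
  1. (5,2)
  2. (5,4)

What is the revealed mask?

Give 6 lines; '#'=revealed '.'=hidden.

Click 1 (5,2) count=1: revealed 1 new [(5,2)] -> total=1
Click 2 (5,4) count=0: revealed 7 new [(4,2) (4,3) (4,4) (4,5) (5,3) (5,4) (5,5)] -> total=8

Answer: ......
......
......
......
..####
..####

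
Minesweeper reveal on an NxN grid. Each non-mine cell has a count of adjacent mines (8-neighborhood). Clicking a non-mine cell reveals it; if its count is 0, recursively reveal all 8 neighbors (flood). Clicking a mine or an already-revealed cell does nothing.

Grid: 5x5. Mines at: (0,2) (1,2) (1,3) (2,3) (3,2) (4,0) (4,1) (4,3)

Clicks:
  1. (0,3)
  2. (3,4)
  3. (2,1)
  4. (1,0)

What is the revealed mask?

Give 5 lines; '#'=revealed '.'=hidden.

Click 1 (0,3) count=3: revealed 1 new [(0,3)] -> total=1
Click 2 (3,4) count=2: revealed 1 new [(3,4)] -> total=2
Click 3 (2,1) count=2: revealed 1 new [(2,1)] -> total=3
Click 4 (1,0) count=0: revealed 7 new [(0,0) (0,1) (1,0) (1,1) (2,0) (3,0) (3,1)] -> total=10

Answer: ##.#.
##...
##...
##..#
.....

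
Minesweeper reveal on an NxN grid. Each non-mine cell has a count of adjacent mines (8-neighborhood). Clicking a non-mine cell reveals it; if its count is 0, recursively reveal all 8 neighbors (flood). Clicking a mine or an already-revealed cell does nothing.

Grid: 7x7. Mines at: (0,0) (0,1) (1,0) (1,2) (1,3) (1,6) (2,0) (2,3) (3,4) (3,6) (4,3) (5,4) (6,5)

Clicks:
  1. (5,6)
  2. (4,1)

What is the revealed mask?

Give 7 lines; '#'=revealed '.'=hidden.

Click 1 (5,6) count=1: revealed 1 new [(5,6)] -> total=1
Click 2 (4,1) count=0: revealed 14 new [(3,0) (3,1) (3,2) (4,0) (4,1) (4,2) (5,0) (5,1) (5,2) (5,3) (6,0) (6,1) (6,2) (6,3)] -> total=15

Answer: .......
.......
.......
###....
###....
####..#
####...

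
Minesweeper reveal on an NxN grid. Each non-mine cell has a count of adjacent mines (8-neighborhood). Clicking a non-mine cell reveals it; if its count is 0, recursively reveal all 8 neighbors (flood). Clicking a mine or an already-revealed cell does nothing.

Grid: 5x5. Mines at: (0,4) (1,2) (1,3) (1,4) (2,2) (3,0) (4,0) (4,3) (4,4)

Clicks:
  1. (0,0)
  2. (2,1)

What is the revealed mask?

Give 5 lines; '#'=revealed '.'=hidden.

Answer: ##...
##...
##...
.....
.....

Derivation:
Click 1 (0,0) count=0: revealed 6 new [(0,0) (0,1) (1,0) (1,1) (2,0) (2,1)] -> total=6
Click 2 (2,1) count=3: revealed 0 new [(none)] -> total=6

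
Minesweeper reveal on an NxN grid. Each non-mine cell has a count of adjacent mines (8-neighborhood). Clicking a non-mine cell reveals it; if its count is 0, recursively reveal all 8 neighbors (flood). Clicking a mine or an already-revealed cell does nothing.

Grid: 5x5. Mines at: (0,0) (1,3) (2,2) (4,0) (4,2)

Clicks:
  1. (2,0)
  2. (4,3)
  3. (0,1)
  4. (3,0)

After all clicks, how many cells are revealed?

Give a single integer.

Answer: 8

Derivation:
Click 1 (2,0) count=0: revealed 6 new [(1,0) (1,1) (2,0) (2,1) (3,0) (3,1)] -> total=6
Click 2 (4,3) count=1: revealed 1 new [(4,3)] -> total=7
Click 3 (0,1) count=1: revealed 1 new [(0,1)] -> total=8
Click 4 (3,0) count=1: revealed 0 new [(none)] -> total=8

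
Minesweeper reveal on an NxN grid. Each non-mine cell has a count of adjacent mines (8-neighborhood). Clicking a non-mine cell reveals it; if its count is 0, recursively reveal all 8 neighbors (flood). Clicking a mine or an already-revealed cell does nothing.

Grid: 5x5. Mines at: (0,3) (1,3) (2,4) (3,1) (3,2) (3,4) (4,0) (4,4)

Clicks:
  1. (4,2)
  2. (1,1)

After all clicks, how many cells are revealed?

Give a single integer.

Click 1 (4,2) count=2: revealed 1 new [(4,2)] -> total=1
Click 2 (1,1) count=0: revealed 9 new [(0,0) (0,1) (0,2) (1,0) (1,1) (1,2) (2,0) (2,1) (2,2)] -> total=10

Answer: 10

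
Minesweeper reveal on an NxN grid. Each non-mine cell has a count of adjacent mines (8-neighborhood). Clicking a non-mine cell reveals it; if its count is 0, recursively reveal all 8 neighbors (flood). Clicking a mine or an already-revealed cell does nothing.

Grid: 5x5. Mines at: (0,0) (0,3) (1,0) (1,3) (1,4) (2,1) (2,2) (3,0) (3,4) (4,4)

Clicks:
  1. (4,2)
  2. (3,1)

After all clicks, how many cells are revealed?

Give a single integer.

Click 1 (4,2) count=0: revealed 6 new [(3,1) (3,2) (3,3) (4,1) (4,2) (4,3)] -> total=6
Click 2 (3,1) count=3: revealed 0 new [(none)] -> total=6

Answer: 6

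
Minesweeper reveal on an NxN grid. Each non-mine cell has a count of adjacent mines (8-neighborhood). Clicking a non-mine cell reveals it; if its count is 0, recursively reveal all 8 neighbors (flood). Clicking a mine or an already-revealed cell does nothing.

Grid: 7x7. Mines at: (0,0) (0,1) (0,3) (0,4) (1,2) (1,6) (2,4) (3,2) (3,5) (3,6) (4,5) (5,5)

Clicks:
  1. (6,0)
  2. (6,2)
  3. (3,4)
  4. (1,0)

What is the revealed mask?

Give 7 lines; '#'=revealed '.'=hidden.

Click 1 (6,0) count=0: revealed 21 new [(1,0) (1,1) (2,0) (2,1) (3,0) (3,1) (4,0) (4,1) (4,2) (4,3) (4,4) (5,0) (5,1) (5,2) (5,3) (5,4) (6,0) (6,1) (6,2) (6,3) (6,4)] -> total=21
Click 2 (6,2) count=0: revealed 0 new [(none)] -> total=21
Click 3 (3,4) count=3: revealed 1 new [(3,4)] -> total=22
Click 4 (1,0) count=2: revealed 0 new [(none)] -> total=22

Answer: .......
##.....
##.....
##..#..
#####..
#####..
#####..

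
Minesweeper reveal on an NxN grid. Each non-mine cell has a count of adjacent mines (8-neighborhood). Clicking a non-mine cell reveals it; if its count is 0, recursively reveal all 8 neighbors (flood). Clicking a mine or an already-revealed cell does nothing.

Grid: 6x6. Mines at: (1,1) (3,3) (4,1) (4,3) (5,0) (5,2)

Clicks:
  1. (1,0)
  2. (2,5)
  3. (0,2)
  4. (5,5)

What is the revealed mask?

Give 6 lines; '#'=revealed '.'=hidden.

Click 1 (1,0) count=1: revealed 1 new [(1,0)] -> total=1
Click 2 (2,5) count=0: revealed 18 new [(0,2) (0,3) (0,4) (0,5) (1,2) (1,3) (1,4) (1,5) (2,2) (2,3) (2,4) (2,5) (3,4) (3,5) (4,4) (4,5) (5,4) (5,5)] -> total=19
Click 3 (0,2) count=1: revealed 0 new [(none)] -> total=19
Click 4 (5,5) count=0: revealed 0 new [(none)] -> total=19

Answer: ..####
#.####
..####
....##
....##
....##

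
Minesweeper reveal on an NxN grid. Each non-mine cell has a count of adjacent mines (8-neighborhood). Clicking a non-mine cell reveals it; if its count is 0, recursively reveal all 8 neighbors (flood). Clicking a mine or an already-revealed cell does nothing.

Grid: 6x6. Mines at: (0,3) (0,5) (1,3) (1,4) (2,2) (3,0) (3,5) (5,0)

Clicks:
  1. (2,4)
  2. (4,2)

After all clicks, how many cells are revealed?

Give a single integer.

Answer: 15

Derivation:
Click 1 (2,4) count=3: revealed 1 new [(2,4)] -> total=1
Click 2 (4,2) count=0: revealed 14 new [(3,1) (3,2) (3,3) (3,4) (4,1) (4,2) (4,3) (4,4) (4,5) (5,1) (5,2) (5,3) (5,4) (5,5)] -> total=15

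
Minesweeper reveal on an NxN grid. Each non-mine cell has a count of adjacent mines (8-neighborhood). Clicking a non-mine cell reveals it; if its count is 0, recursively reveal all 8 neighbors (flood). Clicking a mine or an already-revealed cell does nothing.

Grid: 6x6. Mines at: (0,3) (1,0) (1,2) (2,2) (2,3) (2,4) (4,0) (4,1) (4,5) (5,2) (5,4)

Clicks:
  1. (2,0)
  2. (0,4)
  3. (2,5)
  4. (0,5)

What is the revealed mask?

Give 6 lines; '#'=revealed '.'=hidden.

Click 1 (2,0) count=1: revealed 1 new [(2,0)] -> total=1
Click 2 (0,4) count=1: revealed 1 new [(0,4)] -> total=2
Click 3 (2,5) count=1: revealed 1 new [(2,5)] -> total=3
Click 4 (0,5) count=0: revealed 3 new [(0,5) (1,4) (1,5)] -> total=6

Answer: ....##
....##
#....#
......
......
......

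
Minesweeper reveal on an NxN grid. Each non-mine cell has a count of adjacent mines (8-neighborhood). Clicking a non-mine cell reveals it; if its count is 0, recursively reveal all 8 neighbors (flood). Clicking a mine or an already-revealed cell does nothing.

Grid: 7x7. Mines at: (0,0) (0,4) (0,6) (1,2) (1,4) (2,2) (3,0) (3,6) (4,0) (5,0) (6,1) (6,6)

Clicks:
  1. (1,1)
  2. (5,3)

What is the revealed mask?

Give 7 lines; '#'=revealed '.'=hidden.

Click 1 (1,1) count=3: revealed 1 new [(1,1)] -> total=1
Click 2 (5,3) count=0: revealed 22 new [(2,3) (2,4) (2,5) (3,1) (3,2) (3,3) (3,4) (3,5) (4,1) (4,2) (4,3) (4,4) (4,5) (5,1) (5,2) (5,3) (5,4) (5,5) (6,2) (6,3) (6,4) (6,5)] -> total=23

Answer: .......
.#.....
...###.
.#####.
.#####.
.#####.
..####.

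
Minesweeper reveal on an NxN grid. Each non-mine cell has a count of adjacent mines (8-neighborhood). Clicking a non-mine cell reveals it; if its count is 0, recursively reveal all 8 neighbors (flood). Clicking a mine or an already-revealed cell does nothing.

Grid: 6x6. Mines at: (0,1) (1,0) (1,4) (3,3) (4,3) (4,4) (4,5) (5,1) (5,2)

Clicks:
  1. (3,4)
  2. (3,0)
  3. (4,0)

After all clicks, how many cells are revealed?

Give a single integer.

Answer: 10

Derivation:
Click 1 (3,4) count=4: revealed 1 new [(3,4)] -> total=1
Click 2 (3,0) count=0: revealed 9 new [(2,0) (2,1) (2,2) (3,0) (3,1) (3,2) (4,0) (4,1) (4,2)] -> total=10
Click 3 (4,0) count=1: revealed 0 new [(none)] -> total=10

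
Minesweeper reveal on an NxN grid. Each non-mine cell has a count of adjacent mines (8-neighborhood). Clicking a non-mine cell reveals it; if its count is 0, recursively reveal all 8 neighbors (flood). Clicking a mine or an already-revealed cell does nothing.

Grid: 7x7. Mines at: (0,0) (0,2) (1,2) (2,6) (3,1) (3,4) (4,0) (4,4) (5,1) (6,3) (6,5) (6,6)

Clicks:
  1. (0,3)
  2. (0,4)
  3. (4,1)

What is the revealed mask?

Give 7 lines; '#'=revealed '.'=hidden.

Click 1 (0,3) count=2: revealed 1 new [(0,3)] -> total=1
Click 2 (0,4) count=0: revealed 10 new [(0,4) (0,5) (0,6) (1,3) (1,4) (1,5) (1,6) (2,3) (2,4) (2,5)] -> total=11
Click 3 (4,1) count=3: revealed 1 new [(4,1)] -> total=12

Answer: ...####
...####
...###.
.......
.#.....
.......
.......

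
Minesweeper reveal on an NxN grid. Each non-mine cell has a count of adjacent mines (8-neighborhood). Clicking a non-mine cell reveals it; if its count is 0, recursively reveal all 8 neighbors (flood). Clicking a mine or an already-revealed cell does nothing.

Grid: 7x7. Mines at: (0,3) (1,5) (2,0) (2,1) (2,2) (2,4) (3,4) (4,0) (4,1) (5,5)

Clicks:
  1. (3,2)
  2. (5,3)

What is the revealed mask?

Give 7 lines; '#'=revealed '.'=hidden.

Answer: .......
.......
.......
..#....
..###..
#####..
#####..

Derivation:
Click 1 (3,2) count=3: revealed 1 new [(3,2)] -> total=1
Click 2 (5,3) count=0: revealed 13 new [(4,2) (4,3) (4,4) (5,0) (5,1) (5,2) (5,3) (5,4) (6,0) (6,1) (6,2) (6,3) (6,4)] -> total=14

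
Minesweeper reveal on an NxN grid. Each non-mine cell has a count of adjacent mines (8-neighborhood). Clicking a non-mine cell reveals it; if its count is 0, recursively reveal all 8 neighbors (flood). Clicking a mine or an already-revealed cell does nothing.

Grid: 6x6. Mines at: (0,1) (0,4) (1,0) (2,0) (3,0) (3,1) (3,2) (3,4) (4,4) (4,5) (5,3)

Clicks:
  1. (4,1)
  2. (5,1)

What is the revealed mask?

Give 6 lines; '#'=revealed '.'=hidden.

Click 1 (4,1) count=3: revealed 1 new [(4,1)] -> total=1
Click 2 (5,1) count=0: revealed 5 new [(4,0) (4,2) (5,0) (5,1) (5,2)] -> total=6

Answer: ......
......
......
......
###...
###...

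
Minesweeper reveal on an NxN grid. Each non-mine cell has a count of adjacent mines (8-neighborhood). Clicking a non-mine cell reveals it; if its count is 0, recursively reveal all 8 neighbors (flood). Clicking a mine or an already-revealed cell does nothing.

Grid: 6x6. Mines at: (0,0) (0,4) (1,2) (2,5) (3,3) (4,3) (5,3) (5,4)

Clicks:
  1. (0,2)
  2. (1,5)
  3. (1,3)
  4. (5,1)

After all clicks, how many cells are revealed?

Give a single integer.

Answer: 17

Derivation:
Click 1 (0,2) count=1: revealed 1 new [(0,2)] -> total=1
Click 2 (1,5) count=2: revealed 1 new [(1,5)] -> total=2
Click 3 (1,3) count=2: revealed 1 new [(1,3)] -> total=3
Click 4 (5,1) count=0: revealed 14 new [(1,0) (1,1) (2,0) (2,1) (2,2) (3,0) (3,1) (3,2) (4,0) (4,1) (4,2) (5,0) (5,1) (5,2)] -> total=17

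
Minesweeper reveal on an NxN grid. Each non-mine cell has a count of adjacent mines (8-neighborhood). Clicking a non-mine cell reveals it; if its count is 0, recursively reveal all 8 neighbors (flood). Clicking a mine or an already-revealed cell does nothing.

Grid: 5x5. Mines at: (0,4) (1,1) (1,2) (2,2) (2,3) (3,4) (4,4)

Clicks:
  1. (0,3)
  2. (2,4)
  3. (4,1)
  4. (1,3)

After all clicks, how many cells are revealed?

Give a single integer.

Click 1 (0,3) count=2: revealed 1 new [(0,3)] -> total=1
Click 2 (2,4) count=2: revealed 1 new [(2,4)] -> total=2
Click 3 (4,1) count=0: revealed 10 new [(2,0) (2,1) (3,0) (3,1) (3,2) (3,3) (4,0) (4,1) (4,2) (4,3)] -> total=12
Click 4 (1,3) count=4: revealed 1 new [(1,3)] -> total=13

Answer: 13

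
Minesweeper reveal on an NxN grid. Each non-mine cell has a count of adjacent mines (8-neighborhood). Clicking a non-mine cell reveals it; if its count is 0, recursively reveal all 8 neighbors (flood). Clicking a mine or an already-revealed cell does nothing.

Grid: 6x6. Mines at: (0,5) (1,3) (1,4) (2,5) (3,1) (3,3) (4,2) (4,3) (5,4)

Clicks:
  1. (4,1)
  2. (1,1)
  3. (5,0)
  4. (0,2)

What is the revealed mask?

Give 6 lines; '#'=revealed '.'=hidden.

Answer: ###...
###...
###...
......
##....
##....

Derivation:
Click 1 (4,1) count=2: revealed 1 new [(4,1)] -> total=1
Click 2 (1,1) count=0: revealed 9 new [(0,0) (0,1) (0,2) (1,0) (1,1) (1,2) (2,0) (2,1) (2,2)] -> total=10
Click 3 (5,0) count=0: revealed 3 new [(4,0) (5,0) (5,1)] -> total=13
Click 4 (0,2) count=1: revealed 0 new [(none)] -> total=13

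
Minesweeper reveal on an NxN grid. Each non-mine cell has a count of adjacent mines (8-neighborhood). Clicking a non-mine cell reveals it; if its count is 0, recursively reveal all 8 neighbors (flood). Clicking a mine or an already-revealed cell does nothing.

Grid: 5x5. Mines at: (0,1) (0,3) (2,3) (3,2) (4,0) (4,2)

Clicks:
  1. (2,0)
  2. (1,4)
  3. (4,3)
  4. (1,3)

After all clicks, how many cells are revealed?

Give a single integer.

Click 1 (2,0) count=0: revealed 6 new [(1,0) (1,1) (2,0) (2,1) (3,0) (3,1)] -> total=6
Click 2 (1,4) count=2: revealed 1 new [(1,4)] -> total=7
Click 3 (4,3) count=2: revealed 1 new [(4,3)] -> total=8
Click 4 (1,3) count=2: revealed 1 new [(1,3)] -> total=9

Answer: 9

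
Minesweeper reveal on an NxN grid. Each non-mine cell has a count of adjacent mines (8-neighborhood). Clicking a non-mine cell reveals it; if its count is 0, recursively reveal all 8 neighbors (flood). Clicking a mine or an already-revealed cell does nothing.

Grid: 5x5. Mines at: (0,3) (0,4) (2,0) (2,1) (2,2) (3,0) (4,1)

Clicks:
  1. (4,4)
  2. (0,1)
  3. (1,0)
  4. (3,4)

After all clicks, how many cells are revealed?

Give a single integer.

Click 1 (4,4) count=0: revealed 10 new [(1,3) (1,4) (2,3) (2,4) (3,2) (3,3) (3,4) (4,2) (4,3) (4,4)] -> total=10
Click 2 (0,1) count=0: revealed 6 new [(0,0) (0,1) (0,2) (1,0) (1,1) (1,2)] -> total=16
Click 3 (1,0) count=2: revealed 0 new [(none)] -> total=16
Click 4 (3,4) count=0: revealed 0 new [(none)] -> total=16

Answer: 16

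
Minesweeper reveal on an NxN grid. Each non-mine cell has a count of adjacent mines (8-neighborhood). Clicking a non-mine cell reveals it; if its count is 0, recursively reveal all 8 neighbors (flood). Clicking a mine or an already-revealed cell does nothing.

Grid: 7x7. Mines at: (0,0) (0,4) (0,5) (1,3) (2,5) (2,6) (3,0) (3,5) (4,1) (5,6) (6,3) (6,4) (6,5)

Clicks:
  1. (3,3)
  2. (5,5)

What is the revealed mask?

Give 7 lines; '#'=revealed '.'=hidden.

Click 1 (3,3) count=0: revealed 12 new [(2,2) (2,3) (2,4) (3,2) (3,3) (3,4) (4,2) (4,3) (4,4) (5,2) (5,3) (5,4)] -> total=12
Click 2 (5,5) count=3: revealed 1 new [(5,5)] -> total=13

Answer: .......
.......
..###..
..###..
..###..
..####.
.......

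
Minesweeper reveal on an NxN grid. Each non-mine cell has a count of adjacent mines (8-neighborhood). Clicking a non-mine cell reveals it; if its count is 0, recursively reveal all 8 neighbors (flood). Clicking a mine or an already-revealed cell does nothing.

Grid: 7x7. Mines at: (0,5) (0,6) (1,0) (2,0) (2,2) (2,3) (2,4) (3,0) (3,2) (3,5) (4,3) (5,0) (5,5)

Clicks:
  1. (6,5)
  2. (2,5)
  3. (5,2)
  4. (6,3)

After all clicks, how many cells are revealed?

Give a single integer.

Click 1 (6,5) count=1: revealed 1 new [(6,5)] -> total=1
Click 2 (2,5) count=2: revealed 1 new [(2,5)] -> total=2
Click 3 (5,2) count=1: revealed 1 new [(5,2)] -> total=3
Click 4 (6,3) count=0: revealed 7 new [(5,1) (5,3) (5,4) (6,1) (6,2) (6,3) (6,4)] -> total=10

Answer: 10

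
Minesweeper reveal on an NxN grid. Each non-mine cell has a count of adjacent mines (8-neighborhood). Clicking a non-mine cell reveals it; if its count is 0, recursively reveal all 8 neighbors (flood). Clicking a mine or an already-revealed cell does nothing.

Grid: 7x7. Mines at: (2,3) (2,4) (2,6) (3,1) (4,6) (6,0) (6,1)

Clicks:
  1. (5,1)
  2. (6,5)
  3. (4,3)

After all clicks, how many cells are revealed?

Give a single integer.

Answer: 19

Derivation:
Click 1 (5,1) count=2: revealed 1 new [(5,1)] -> total=1
Click 2 (6,5) count=0: revealed 18 new [(3,2) (3,3) (3,4) (3,5) (4,2) (4,3) (4,4) (4,5) (5,2) (5,3) (5,4) (5,5) (5,6) (6,2) (6,3) (6,4) (6,5) (6,6)] -> total=19
Click 3 (4,3) count=0: revealed 0 new [(none)] -> total=19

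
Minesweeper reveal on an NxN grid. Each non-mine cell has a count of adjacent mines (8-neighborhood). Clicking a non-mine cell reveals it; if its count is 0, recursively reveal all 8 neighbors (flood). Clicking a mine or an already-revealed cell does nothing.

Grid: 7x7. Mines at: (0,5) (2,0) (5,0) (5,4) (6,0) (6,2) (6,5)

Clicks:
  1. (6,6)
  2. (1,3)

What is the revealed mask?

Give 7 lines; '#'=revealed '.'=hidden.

Answer: #####..
#######
.######
.######
.######
.###.##
......#

Derivation:
Click 1 (6,6) count=1: revealed 1 new [(6,6)] -> total=1
Click 2 (1,3) count=0: revealed 35 new [(0,0) (0,1) (0,2) (0,3) (0,4) (1,0) (1,1) (1,2) (1,3) (1,4) (1,5) (1,6) (2,1) (2,2) (2,3) (2,4) (2,5) (2,6) (3,1) (3,2) (3,3) (3,4) (3,5) (3,6) (4,1) (4,2) (4,3) (4,4) (4,5) (4,6) (5,1) (5,2) (5,3) (5,5) (5,6)] -> total=36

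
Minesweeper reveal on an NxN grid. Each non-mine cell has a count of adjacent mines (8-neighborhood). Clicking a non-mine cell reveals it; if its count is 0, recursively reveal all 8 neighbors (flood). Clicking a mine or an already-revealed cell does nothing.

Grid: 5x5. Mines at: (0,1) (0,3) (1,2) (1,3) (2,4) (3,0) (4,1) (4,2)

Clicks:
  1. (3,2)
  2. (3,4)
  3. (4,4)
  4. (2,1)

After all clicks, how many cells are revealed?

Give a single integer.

Click 1 (3,2) count=2: revealed 1 new [(3,2)] -> total=1
Click 2 (3,4) count=1: revealed 1 new [(3,4)] -> total=2
Click 3 (4,4) count=0: revealed 3 new [(3,3) (4,3) (4,4)] -> total=5
Click 4 (2,1) count=2: revealed 1 new [(2,1)] -> total=6

Answer: 6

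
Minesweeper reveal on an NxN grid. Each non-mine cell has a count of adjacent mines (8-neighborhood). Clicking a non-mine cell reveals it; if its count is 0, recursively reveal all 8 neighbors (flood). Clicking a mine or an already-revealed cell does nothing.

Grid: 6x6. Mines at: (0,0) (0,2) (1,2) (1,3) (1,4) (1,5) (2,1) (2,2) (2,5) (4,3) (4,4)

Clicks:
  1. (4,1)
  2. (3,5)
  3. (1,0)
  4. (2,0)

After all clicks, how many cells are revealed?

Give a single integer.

Answer: 12

Derivation:
Click 1 (4,1) count=0: revealed 9 new [(3,0) (3,1) (3,2) (4,0) (4,1) (4,2) (5,0) (5,1) (5,2)] -> total=9
Click 2 (3,5) count=2: revealed 1 new [(3,5)] -> total=10
Click 3 (1,0) count=2: revealed 1 new [(1,0)] -> total=11
Click 4 (2,0) count=1: revealed 1 new [(2,0)] -> total=12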